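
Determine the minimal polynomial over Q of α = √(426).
m_α(x) = x^2 - 426

α satisfies α^2 - 426 = 0, so x^2 - 426 annihilates α. Since d = 426 is squarefree and ≠ 1, it is not a perfect square in Q, so x^2 - 426 has no rational root and is therefore irreducible over Q (a degree-2 polynomial over a field is irreducible iff it has no root). Hence m_α(x) = x^2 - 426.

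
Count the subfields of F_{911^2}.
F_{911^2} has 2 subfields

The subfields of F_{p^n} are exactly the fields F_{p^d} for d | n (each is the fixed field of the unique index-d subgroup of Gal(F_{p^n}/F_p) ≅ Z/nZ). The divisors of n = 2 are {1, 2}, giving 2 subfields: F_{911^1}, F_{911^2}.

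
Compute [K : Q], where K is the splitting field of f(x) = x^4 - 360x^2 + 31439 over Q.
[K : Q] = 4

Solving the quadratic in x^2: x^2 = (360 ± √(360^2 - 4·31439))/2 = (360 ± √3844)/2 = (360 ± 62)/2, giving x^2 = 211 or x^2 = 149. So f(x) = (x^2 - 211)(x^2 - 149) and the roots of f are ±√211, ±√149. Hence the splitting field is K = Q(√211, √149). Since 211 and 149 are distinct squarefree integers > 1, their product 31439 is not a perfect square, so √149 ∉ Q(√211). By the tower law [K:Q] = [Q(√211,√149):Q(√211)] · [Q(√211):Q] = 2 · 2 = 4.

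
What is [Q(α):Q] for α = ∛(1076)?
[Q(α):Q] = 3

The minimal polynomial of α is x^3 - 1076, irreducible over Q since 1076 is not a perfect cube (so x^3 - 1076 has no rational root). Hence [Q(α):Q] = deg(m_α) = 3.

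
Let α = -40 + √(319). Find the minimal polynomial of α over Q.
m_α(x) = x^2 + 80x + 1281

From α + 40 = √(319), squaring gives (α + 40)^2 = 319, i.e. α^2 + 80α + 1600 = 319, so α^2 + 80α + 1281 = 0. The discriminant of x^2 + 80x + 1281 is (80)^2 - 4·(1281) = 6400 - 5124 = 1276, and 4·(319) is not a perfect square in Q since 319 is squarefree and ≠ 1. Hence x^2 + 80x + 1281 is irreducible over Q and is the minimal polynomial of α.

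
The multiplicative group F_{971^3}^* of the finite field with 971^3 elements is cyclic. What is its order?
|F_{971^3}^*| = 915498610

F_{971^3} has 971^3 = 915498611 elements; its multiplicative group consists of all nonzero elements, so |F_{971^3}^*| = 915498611 - 1 = 915498610. (It is cyclic since any finite subgroup of the multiplicative group of a field is cyclic.)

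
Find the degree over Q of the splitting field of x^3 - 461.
[K : Q] = 6

The roots of x^3 - 461 are ∛461, ω∛461, ω^2∛461 where ω = e^(2πi/3) is a primitive cube root of unity, so K = Q(∛461, ω). Now [Q(∛461):Q] = 3 (since 461 is not a perfect cube, x^3 - 461 is irreducible) and [Q(ω):Q] = 2. Both 2 and 3 divide [K:Q], and [K:Q] ≤ 3·2 = 6, so [K:Q] = 6. (Equivalently: Q(∛461) ⊂ R but ω ∉ R, so [K : Q(∛461)] = 2.)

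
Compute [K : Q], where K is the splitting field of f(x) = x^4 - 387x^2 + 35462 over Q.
[K : Q] = 4

Solving the quadratic in x^2: x^2 = (387 ± √(387^2 - 4·35462))/2 = (387 ± √7921)/2 = (387 ± 89)/2, giving x^2 = 238 or x^2 = 149. So f(x) = (x^2 - 238)(x^2 - 149) and the roots of f are ±√238, ±√149. Hence the splitting field is K = Q(√238, √149). Since 238 and 149 are distinct squarefree integers > 1, their product 35462 is not a perfect square, so √149 ∉ Q(√238). By the tower law [K:Q] = [Q(√238,√149):Q(√238)] · [Q(√238):Q] = 2 · 2 = 4.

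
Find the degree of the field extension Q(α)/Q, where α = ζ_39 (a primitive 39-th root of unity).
[Q(α):Q] = 24

The minimal polynomial of ζ_39 over Q is the 39-th cyclotomic polynomial Φ_39(x), which is irreducible over Q and has degree φ(39) = 24. Hence [Q(α):Q] = φ(39) = 24.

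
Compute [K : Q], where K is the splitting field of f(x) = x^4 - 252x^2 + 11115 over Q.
[K : Q] = 4

Solving the quadratic in x^2: x^2 = (252 ± √(252^2 - 4·11115))/2 = (252 ± √19044)/2 = (252 ± 138)/2, giving x^2 = 57 or x^2 = 195. So f(x) = (x^2 - 57)(x^2 - 195) and the roots of f are ±√57, ±√195. Hence the splitting field is K = Q(√57, √195). Since 57 and 195 are distinct squarefree integers > 1, their product 11115 is not a perfect square, so √195 ∉ Q(√57). By the tower law [K:Q] = [Q(√57,√195):Q(√57)] · [Q(√57):Q] = 2 · 2 = 4.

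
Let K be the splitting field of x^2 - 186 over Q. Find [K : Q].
[K : Q] = 2

f(x) = x^2 - 186 factors as (x - √186)(x + √186). The splitting field is K = Q(√186). Since 186 is squarefree and > 1, it is not a perfect square, so x^2 - 186 is irreducible over Q and [Q(√186) : Q] = 2. Hence [K : Q] = 2.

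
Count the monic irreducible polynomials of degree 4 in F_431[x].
There are 8626740840 monic irreducible polynomials of degree 4 over F_431

Each element of F_{431^4} that lies in no proper subfield is a root of exactly one monic irreducible of degree 4 over F_431, and each such polynomial has 4 distinct roots in F_{431^4}. By Möbius inversion the count is N_431(4) = (1/4) Σ_{d|4} μ(4/d) · 431^d = (1/4)(μ(4)·431^1 + μ(2)·431^2 + μ(1)·431^4) = 34506963360/4 = 8626740840.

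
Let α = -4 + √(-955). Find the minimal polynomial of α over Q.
m_α(x) = x^2 + 8x + 971

From α + 4 = √(-955), squaring gives (α + 4)^2 = -955, i.e. α^2 + 8α + 16 = -955, so α^2 + 8α + 971 = 0. The discriminant of x^2 + 8x + 971 is (8)^2 - 4·(971) = 64 - 3884 = -3820, and 4·(-955) is not a perfect square in Q since -955 is squarefree and ≠ 1. Hence x^2 + 8x + 971 is irreducible over Q and is the minimal polynomial of α.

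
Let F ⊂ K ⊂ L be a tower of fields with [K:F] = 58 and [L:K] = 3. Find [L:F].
[L:F] = 174

The tower law says that for any tower of field extensions F ⊂ K ⊂ L with finite degrees, [L:F] = [L:K] · [K:F]. Here this gives [L:F] = 3 · 58 = 174.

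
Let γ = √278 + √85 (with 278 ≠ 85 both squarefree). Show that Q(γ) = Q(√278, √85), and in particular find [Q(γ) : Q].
[Q(γ) : Q] = 4 (equivalently, Q(γ) = Q(√278, √85))

Obviously Q(γ) ⊆ Q(√278, √85), and [Q(√278, √85):Q] = 4 (since 278, 85 are distinct squarefree integers > 1 with 23630 not a perfect square). To show equality we compute the minimal polynomial of γ. From γ = √278 + √85: γ^2 = 278 + 2√(23630) + 85 = 363 + 2√(23630), so γ^2 - 363 = 2√(23630); squaring, (γ^2 - 363)^2 = 4·23630, i.e. γ^4 - 726γ^2 + 131769 - 94520 = 0, i.e. γ^4 - 726γ^2 + 37249 = 0. So γ is a root of x^4 - 726x^2 + 37249. This polynomial is irreducible over Q: it has no rational root (each ±√278 ± √85 is irrational), and any factorization into two quadratics over Q would force √(23630) ∈ Q (pairing opposite roots) or √278, √85 ∈ Q (other pairings), all impossible. Hence [Q(γ):Q] = 4 = [Q(√278, √85):Q], so Q(γ) = Q(√278, √85).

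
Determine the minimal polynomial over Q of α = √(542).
m_α(x) = x^2 - 542

α satisfies α^2 - 542 = 0, so x^2 - 542 annihilates α. Since d = 542 is squarefree and ≠ 1, it is not a perfect square in Q, so x^2 - 542 has no rational root and is therefore irreducible over Q (a degree-2 polynomial over a field is irreducible iff it has no root). Hence m_α(x) = x^2 - 542.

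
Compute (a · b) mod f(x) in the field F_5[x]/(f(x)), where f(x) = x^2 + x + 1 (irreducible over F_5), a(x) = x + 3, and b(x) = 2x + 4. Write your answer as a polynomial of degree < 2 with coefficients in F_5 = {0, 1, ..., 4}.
a · b ≡ 3x (mod f(x))

Multiply in F_5[x]: a(x)·b(x) = (x + 3)·(2x + 4) = 2x^2 + 2. This has degree ≥ 2, so divide by f(x) over F_5: 2x^2 + 2 = (2)·(x^2 + x + 1) + (3x). Hence a·b ≡ 3x (mod f). (F_5[x]/(f) is a field with 5^2 = 25 elements since f is irreducible of degree 2.)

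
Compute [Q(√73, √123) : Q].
[Q(√73, √123) : Q] = 4

[Q(√73):Q] = 2 (min poly x^2 - 73, irreducible since 73 is squarefree > 1). For the top step, suppose √123 ∈ Q(√73), say √123 = c + d√73 with c, d ∈ Q. Squaring: 123 = c^2 + 73d^2 + 2cd√73. Since √73 ∉ Q this forces 2cd = 0. If d = 0 then √123 = c ∈ Q, contradicting 123 squarefree > 1. If c = 0 then 123 = 73d^2, so 73·123 = (73d)^2 is a perfect square in Q — but 73·123 = 8979 is not a perfect square (since 73 and 123 are distinct squarefree integers). Contradiction. Hence √123 ∉ Q(√73), so x^2 - 123 stays irreducible over Q(√73) and [Q(√73, √123) : Q(√73)] = 2. By the tower law, [Q(√73, √123) : Q] = 2 · 2 = 4.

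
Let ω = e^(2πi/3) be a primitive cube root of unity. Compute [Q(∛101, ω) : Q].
[Q(∛101, ω) : Q] = 6

[Q(∛101):Q] = 3 (min poly x^3 - 101, irreducible since 101 is not a perfect cube). [Q(ω):Q] = 2 (min poly x^2 + x + 1). Since Q(∛101) ⊂ R and ω ∉ R, we have ω ∉ Q(∛101), so x^2 + x + 1 remains irreducible over Q(∛101) and [Q(∛101, ω) : Q(∛101)] = 2. By the tower law, [Q(∛101, ω) : Q] = 3 · 2 = 6. (In fact Q(∛101, ω) is the splitting field of x^3 - 101 over Q.)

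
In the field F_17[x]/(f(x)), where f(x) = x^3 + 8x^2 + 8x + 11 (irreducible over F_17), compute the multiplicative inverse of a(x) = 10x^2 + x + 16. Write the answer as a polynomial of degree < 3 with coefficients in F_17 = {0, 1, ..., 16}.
a(x)^(-1) ≡ 4x + 1 (mod f(x))

Since f is irreducible over F_17, F_17[x]/(f) is a field and a(x) ≠ 0 has an inverse. Apply the extended Euclidean algorithm to f(x) and a(x) in F_17[x]: f(x) = (12x + 3)·a(x) + (14). The last nonzero remainder is the constant 14 = gcd(f, a) in F_17. Back-substituting through the division chain expresses 14 = s(x)·a(x) + t(x)·f(x) with s(x) ≡ 5x + 14 (mod f), so (5x + 14)·a(x) ≡ 14 (mod f). Multiplying by 14^(-1) ≡ 11 in F_17 gives a(x)^(-1) ≡ 11·(5x + 14) ≡ 4x + 1 (mod f). Check: (10x^2 + x + 16)·(4x + 1) = 6x^3 + 14x^2 + 14x + 16 ≡ 1 (mod x^3 + 8x^2 + 8x + 11).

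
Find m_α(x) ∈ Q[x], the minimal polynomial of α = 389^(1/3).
m_α(x) = x^3 - 389

α satisfies α^3 = 389, so x^3 - 389 annihilates α. By the rational root test, a rational root p/q (in lowest terms) of x^3 - 389 would satisfy p^3 = 389 q^3, forcing q = 1 and p^3 = 389; but 389 is not a perfect cube, contradiction. A monic cubic over Q with no rational root is irreducible (any nontrivial factorization would include a linear factor). Hence x^3 - 389 is the minimal polynomial of α, and in particular [Q(α):Q] = 3.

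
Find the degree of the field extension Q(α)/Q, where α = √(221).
[Q(α):Q] = 2

[Q(α):Q] equals the degree of the minimal polynomial of α. Here α^2 = 221 and x^2 - 221 is irreducible (d = 221 is squarefree, ≠ 1, hence not a square), so deg(m_α) = 2. Thus [Q(α):Q] = 2.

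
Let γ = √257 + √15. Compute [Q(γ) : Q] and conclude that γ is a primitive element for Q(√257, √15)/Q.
[Q(γ) : Q] = 4 (equivalently, Q(γ) = Q(√257, √15))

Obviously Q(γ) ⊆ Q(√257, √15), and [Q(√257, √15):Q] = 4 (since 257, 15 are distinct squarefree integers > 1 with 3855 not a perfect square). To show equality we compute the minimal polynomial of γ. From γ = √257 + √15: γ^2 = 257 + 2√(3855) + 15 = 272 + 2√(3855), so γ^2 - 272 = 2√(3855); squaring, (γ^2 - 272)^2 = 4·3855, i.e. γ^4 - 544γ^2 + 73984 - 15420 = 0, i.e. γ^4 - 544γ^2 + 58564 = 0. So γ is a root of x^4 - 544x^2 + 58564. This polynomial is irreducible over Q: it has no rational root (each ±√257 ± √15 is irrational), and any factorization into two quadratics over Q would force √(3855) ∈ Q (pairing opposite roots) or √257, √15 ∈ Q (other pairings), all impossible. Hence [Q(γ):Q] = 4 = [Q(√257, √15):Q], so Q(γ) = Q(√257, √15).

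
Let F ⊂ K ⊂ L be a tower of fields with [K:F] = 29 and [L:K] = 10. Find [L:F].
[L:F] = 290

The tower law says that for any tower of field extensions F ⊂ K ⊂ L with finite degrees, [L:F] = [L:K] · [K:F]. Here this gives [L:F] = 10 · 29 = 290.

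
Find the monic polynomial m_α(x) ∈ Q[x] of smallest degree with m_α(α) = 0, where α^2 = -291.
m_α(x) = x^2 + 291

α satisfies α^2 + 291 = 0, so x^2 + 291 annihilates α. Since d = -291 is squarefree and ≠ 1, it is not a perfect square in Q, so x^2 + 291 has no rational root and is therefore irreducible over Q (a degree-2 polynomial over a field is irreducible iff it has no root). Hence m_α(x) = x^2 + 291.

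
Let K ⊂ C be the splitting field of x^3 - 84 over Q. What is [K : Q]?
[K : Q] = 6

The roots of x^3 - 84 are ∛84, ω∛84, ω^2∛84 where ω = e^(2πi/3) is a primitive cube root of unity, so K = Q(∛84, ω). Now [Q(∛84):Q] = 3 (since 84 is not a perfect cube, x^3 - 84 is irreducible) and [Q(ω):Q] = 2. Both 2 and 3 divide [K:Q], and [K:Q] ≤ 3·2 = 6, so [K:Q] = 6. (Equivalently: Q(∛84) ⊂ R but ω ∉ R, so [K : Q(∛84)] = 2.)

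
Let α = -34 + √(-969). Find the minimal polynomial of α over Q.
m_α(x) = x^2 + 68x + 2125

From α + 34 = √(-969), squaring gives (α + 34)^2 = -969, i.e. α^2 + 68α + 1156 = -969, so α^2 + 68α + 2125 = 0. The discriminant of x^2 + 68x + 2125 is (68)^2 - 4·(2125) = 4624 - 8500 = -3876, and 4·(-969) is not a perfect square in Q since -969 is squarefree and ≠ 1. Hence x^2 + 68x + 2125 is irreducible over Q and is the minimal polynomial of α.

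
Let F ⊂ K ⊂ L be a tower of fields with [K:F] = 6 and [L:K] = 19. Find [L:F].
[L:F] = 114

The tower law says that for any tower of field extensions F ⊂ K ⊂ L with finite degrees, [L:F] = [L:K] · [K:F]. Here this gives [L:F] = 19 · 6 = 114.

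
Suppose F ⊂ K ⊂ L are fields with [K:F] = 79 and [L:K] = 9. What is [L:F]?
[L:F] = 711

The tower law says that for any tower of field extensions F ⊂ K ⊂ L with finite degrees, [L:F] = [L:K] · [K:F]. Here this gives [L:F] = 9 · 79 = 711.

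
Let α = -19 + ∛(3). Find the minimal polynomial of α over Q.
m_α(x) = x^3 + 57x^2 + 1083x + 6856

Set β = α + 19 = ∛(3), so β^3 = 3. Then (α + 19)^3 - 3 = 0, i.e. α is a root of g(x) = (x + 19)^3 - 3 = x^3 + 57x^2 + 1083x + 6856. Since g(x) = h(x + 19) where h(x) = x^3 - 3, and h is irreducible over Q (because 3 is not a perfect cube, so h has no rational root, and a monic cubic with no rational root is irreducible), g is also irreducible (irreducibility is preserved under the substitution x → x + 19). Hence m_α(x) = x^3 + 57x^2 + 1083x + 6856.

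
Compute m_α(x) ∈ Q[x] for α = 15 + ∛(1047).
m_α(x) = x^3 - 45x^2 + 675x - 4422

Set β = α - 15 = ∛(1047), so β^3 = 1047. Then (α - 15)^3 - 1047 = 0, i.e. α is a root of g(x) = (x - 15)^3 - 1047 = x^3 - 45x^2 + 675x - 4422. Since g(x) = h(x - 15) where h(x) = x^3 - 1047, and h is irreducible over Q (because 1047 is not a perfect cube, so h has no rational root, and a monic cubic with no rational root is irreducible), g is also irreducible (irreducibility is preserved under the substitution x → x - 15). Hence m_α(x) = x^3 - 45x^2 + 675x - 4422.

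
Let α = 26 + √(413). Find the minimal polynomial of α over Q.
m_α(x) = x^2 - 52x + 263

From α - 26 = √(413), squaring gives (α - 26)^2 = 413, i.e. α^2 - 52α + 676 = 413, so α^2 - 52α + 263 = 0. The discriminant of x^2 - 52x + 263 is (-52)^2 - 4·(263) = 2704 - 1052 = 1652, and 4·(413) is not a perfect square in Q since 413 is squarefree and ≠ 1. Hence x^2 - 52x + 263 is irreducible over Q and is the minimal polynomial of α.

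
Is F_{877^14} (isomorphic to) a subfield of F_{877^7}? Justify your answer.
No: F_{877^14} is not a subfield of F_{877^7}

F_{p^m} embeds in F_{p^n} iff m | n. Here 14 ∤ 7 (since 7 = 0·14 + 7 with remainder 7 ≠ 0), so F_{877^14} is not a subfield of F_{877^7}. Equivalently: if it were, the tower law would give 14 = [F_{877^14}:F_877] dividing [F_{877^7}:F_877] = 7, contradiction.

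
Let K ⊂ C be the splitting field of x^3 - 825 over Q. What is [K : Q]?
[K : Q] = 6

The roots of x^3 - 825 are ∛825, ω∛825, ω^2∛825 where ω = e^(2πi/3) is a primitive cube root of unity, so K = Q(∛825, ω). Now [Q(∛825):Q] = 3 (since 825 is not a perfect cube, x^3 - 825 is irreducible) and [Q(ω):Q] = 2. Both 2 and 3 divide [K:Q], and [K:Q] ≤ 3·2 = 6, so [K:Q] = 6. (Equivalently: Q(∛825) ⊂ R but ω ∉ R, so [K : Q(∛825)] = 2.)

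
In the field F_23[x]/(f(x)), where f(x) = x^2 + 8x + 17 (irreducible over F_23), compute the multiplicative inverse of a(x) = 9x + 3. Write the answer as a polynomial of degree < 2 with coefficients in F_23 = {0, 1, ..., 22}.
a(x)^(-1) ≡ 3x (mod f(x))

Since f is irreducible over F_23, F_23[x]/(f) is a field and a(x) ≠ 0 has an inverse. Apply the extended Euclidean algorithm to f(x) and a(x) in F_23[x]: f(x) = (18x)·a(x) + (17). The last nonzero remainder is the constant 17 = gcd(f, a) in F_23. Back-substituting through the division chain expresses 17 = s(x)·a(x) + t(x)·f(x) with s(x) ≡ 5x (mod f), so (5x)·a(x) ≡ 17 (mod f). Multiplying by 17^(-1) ≡ 19 in F_23 gives a(x)^(-1) ≡ 19·(5x) ≡ 3x (mod f). Check: (9x + 3)·(3x) = 4x^2 + 9x ≡ 1 (mod x^2 + 8x + 17).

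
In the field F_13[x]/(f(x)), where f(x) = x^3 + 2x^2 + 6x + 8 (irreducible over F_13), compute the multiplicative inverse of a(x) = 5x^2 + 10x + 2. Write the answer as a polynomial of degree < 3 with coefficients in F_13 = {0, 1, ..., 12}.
a(x)^(-1) ≡ 6x^2 + 9x + 5 (mod f(x))

Since f is irreducible over F_13, F_13[x]/(f) is a field and a(x) ≠ 0 has an inverse. Apply the extended Euclidean algorithm to f(x) and a(x) in F_13[x]: f(x) = (8x)·a(x) + (3x + 8);  a(x) = (6x + 9)·(3x + 8) + (8). The last nonzero remainder is the constant 8 = gcd(f, a) in F_13. Back-substituting through the division chain expresses 8 = s(x)·a(x) + t(x)·f(x) with s(x) ≡ 9x^2 + 7x + 1 (mod f), so (9x^2 + 7x + 1)·a(x) ≡ 8 (mod f). Multiplying by 8^(-1) ≡ 5 in F_13 gives a(x)^(-1) ≡ 5·(9x^2 + 7x + 1) ≡ 6x^2 + 9x + 5 (mod f). Check: (5x^2 + 10x + 2)·(6x^2 + 9x + 5) = 4x^4 + x^3 + 10x^2 + 3x + 10 ≡ 1 (mod x^3 + 2x^2 + 6x + 8).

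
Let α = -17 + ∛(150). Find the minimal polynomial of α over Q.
m_α(x) = x^3 + 51x^2 + 867x + 4763

Set β = α + 17 = ∛(150), so β^3 = 150. Then (α + 17)^3 - 150 = 0, i.e. α is a root of g(x) = (x + 17)^3 - 150 = x^3 + 51x^2 + 867x + 4763. Since g(x) = h(x + 17) where h(x) = x^3 - 150, and h is irreducible over Q (because 150 is not a perfect cube, so h has no rational root, and a monic cubic with no rational root is irreducible), g is also irreducible (irreducibility is preserved under the substitution x → x + 17). Hence m_α(x) = x^3 + 51x^2 + 867x + 4763.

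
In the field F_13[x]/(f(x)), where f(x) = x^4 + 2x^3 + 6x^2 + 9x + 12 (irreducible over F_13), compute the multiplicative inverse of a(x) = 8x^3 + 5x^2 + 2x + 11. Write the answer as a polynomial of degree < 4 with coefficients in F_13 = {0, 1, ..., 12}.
a(x)^(-1) ≡ 4x^3 + 9x^2 + x + 10 (mod f(x))

Since f is irreducible over F_13, F_13[x]/(f) is a field and a(x) ≠ 0 has an inverse. Apply the extended Euclidean algorithm to f(x) and a(x) in F_13[x]: f(x) = (5x + 2)·a(x) + (12x^2 + 2x + 3);  a(x) = (5x + 5)·(12x^2 + 2x + 3) + (3x + 9);  (12x^2 + 2x + 3) = (4x + 6)·(3x + 9) + (1). The last nonzero remainder is the constant 1 = gcd(f, a) in F_13. Back-substituting through the division chain expresses 1 = s(x)·a(x) + t(x)·f(x) with s(x) ≡ 4x^3 + 9x^2 + x + 10 (mod f), so a(x)^(-1) ≡ s(x) = 4x^3 + 9x^2 + x + 10 (mod f). Check: (8x^3 + 5x^2 + 2x + 11)·(4x^3 + 9x^2 + x + 10) = 6x^6 + x^5 + 9x^4 + 4x^3 + 8x^2 + 5x + 6 ≡ 1 (mod x^4 + 2x^3 + 6x^2 + 9x + 12).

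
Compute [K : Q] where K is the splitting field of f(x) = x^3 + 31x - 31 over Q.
[K : Q] = 6

By the rational root test, any rational root of the monic integer polynomial f(x) = x^3 + 31x - 31 must be an integer dividing the constant term -31, i.e. one of ±{1, 31}. Evaluating: f(1) = 1, f(-1) = -63, f(31) = 30721, f(-31) = -30783; none is 0, so f has no rational root and is therefore irreducible over Q (a cubic with no linear factor over a field is irreducible). For an irreducible cubic, the Galois group is A_3 or S_3 according as the discriminant disc(f) = -4a^3 - 27b^2 = -4·(31)^3 - 27·(-31)^2 = -145111 is or is not a square in Q. Here disc(f) = -145111 is not a perfect square in Q, so the Galois group of f over Q is not contained in A_3 and must be all of S_3. The splitting field has degree |S_3| = 6 over Q, so [K : Q] = 6.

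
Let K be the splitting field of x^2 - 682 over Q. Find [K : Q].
[K : Q] = 2

f(x) = x^2 - 682 factors as (x - √682)(x + √682). The splitting field is K = Q(√682). Since 682 is squarefree and > 1, it is not a perfect square, so x^2 - 682 is irreducible over Q and [Q(√682) : Q] = 2. Hence [K : Q] = 2.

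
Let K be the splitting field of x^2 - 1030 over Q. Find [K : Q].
[K : Q] = 2

f(x) = x^2 - 1030 factors as (x - √1030)(x + √1030). The splitting field is K = Q(√1030). Since 1030 is squarefree and > 1, it is not a perfect square, so x^2 - 1030 is irreducible over Q and [Q(√1030) : Q] = 2. Hence [K : Q] = 2.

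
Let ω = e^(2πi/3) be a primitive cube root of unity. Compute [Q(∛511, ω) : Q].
[Q(∛511, ω) : Q] = 6

[Q(∛511):Q] = 3 (min poly x^3 - 511, irreducible since 511 is not a perfect cube). [Q(ω):Q] = 2 (min poly x^2 + x + 1). Since Q(∛511) ⊂ R and ω ∉ R, we have ω ∉ Q(∛511), so x^2 + x + 1 remains irreducible over Q(∛511) and [Q(∛511, ω) : Q(∛511)] = 2. By the tower law, [Q(∛511, ω) : Q] = 3 · 2 = 6. (In fact Q(∛511, ω) is the splitting field of x^3 - 511 over Q.)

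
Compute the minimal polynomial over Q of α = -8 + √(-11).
m_α(x) = x^2 + 16x + 75

From α + 8 = √(-11), squaring gives (α + 8)^2 = -11, i.e. α^2 + 16α + 64 = -11, so α^2 + 16α + 75 = 0. The discriminant of x^2 + 16x + 75 is (16)^2 - 4·(75) = 256 - 300 = -44, and 4·(-11) is not a perfect square in Q since -11 is squarefree and ≠ 1. Hence x^2 + 16x + 75 is irreducible over Q and is the minimal polynomial of α.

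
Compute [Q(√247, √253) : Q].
[Q(√247, √253) : Q] = 4

[Q(√247):Q] = 2 (min poly x^2 - 247, irreducible since 247 is squarefree > 1). For the top step, suppose √253 ∈ Q(√247), say √253 = c + d√247 with c, d ∈ Q. Squaring: 253 = c^2 + 247d^2 + 2cd√247. Since √247 ∉ Q this forces 2cd = 0. If d = 0 then √253 = c ∈ Q, contradicting 253 squarefree > 1. If c = 0 then 253 = 247d^2, so 247·253 = (247d)^2 is a perfect square in Q — but 247·253 = 62491 is not a perfect square (since 247 and 253 are distinct squarefree integers). Contradiction. Hence √253 ∉ Q(√247), so x^2 - 253 stays irreducible over Q(√247) and [Q(√247, √253) : Q(√247)] = 2. By the tower law, [Q(√247, √253) : Q] = 2 · 2 = 4.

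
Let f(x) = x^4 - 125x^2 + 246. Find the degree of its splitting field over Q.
[K : Q] = 4

Solving the quadratic in x^2: x^2 = (125 ± √(125^2 - 4·246))/2 = (125 ± √14641)/2 = (125 ± 121)/2, giving x^2 = 123 or x^2 = 2. So f(x) = (x^2 - 123)(x^2 - 2) and the roots of f are ±√123, ±√2. Hence the splitting field is K = Q(√123, √2). Since 123 and 2 are distinct squarefree integers > 1, their product 246 is not a perfect square, so √2 ∉ Q(√123). By the tower law [K:Q] = [Q(√123,√2):Q(√123)] · [Q(√123):Q] = 2 · 2 = 4.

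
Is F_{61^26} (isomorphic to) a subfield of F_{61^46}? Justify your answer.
No: F_{61^26} is not a subfield of F_{61^46}

F_{p^m} embeds in F_{p^n} iff m | n. Here 26 ∤ 46 (since 46 = 1·26 + 20 with remainder 20 ≠ 0), so F_{61^26} is not a subfield of F_{61^46}. Equivalently: if it were, the tower law would give 26 = [F_{61^26}:F_61] dividing [F_{61^46}:F_61] = 46, contradiction.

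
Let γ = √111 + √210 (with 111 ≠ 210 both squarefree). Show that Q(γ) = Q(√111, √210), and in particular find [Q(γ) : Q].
[Q(γ) : Q] = 4 (equivalently, Q(γ) = Q(√111, √210))

Obviously Q(γ) ⊆ Q(√111, √210), and [Q(√111, √210):Q] = 4 (since 111, 210 are distinct squarefree integers > 1 with 23310 not a perfect square). To show equality we compute the minimal polynomial of γ. From γ = √111 + √210: γ^2 = 111 + 2√(23310) + 210 = 321 + 2√(23310), so γ^2 - 321 = 2√(23310); squaring, (γ^2 - 321)^2 = 4·23310, i.e. γ^4 - 642γ^2 + 103041 - 93240 = 0, i.e. γ^4 - 642γ^2 + 9801 = 0. So γ is a root of x^4 - 642x^2 + 9801. This polynomial is irreducible over Q: it has no rational root (each ±√111 ± √210 is irrational), and any factorization into two quadratics over Q would force √(23310) ∈ Q (pairing opposite roots) or √111, √210 ∈ Q (other pairings), all impossible. Hence [Q(γ):Q] = 4 = [Q(√111, √210):Q], so Q(γ) = Q(√111, √210).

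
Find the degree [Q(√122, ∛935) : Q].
[Q(√122, ∛935) : Q] = 6

Let L = Q(√122, ∛935). Since Q(√122) ⊂ L and [Q(√122):Q] = 2, the tower law gives 2 | [L:Q]. Likewise Q(∛935) ⊂ L with [Q(∛935):Q] = 3 (because 935 is not a perfect cube), so 3 | [L:Q]. As gcd(2,3) = 1, [L:Q] is divisible by 6. Conversely L is generated over Q by √122 and ∛935, so [L:Q] ≤ 2·3 = 6. Therefore [Q(√122, ∛935) : Q] = 6.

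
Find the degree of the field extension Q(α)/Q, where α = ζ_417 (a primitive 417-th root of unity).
[Q(α):Q] = 276

The minimal polynomial of ζ_417 over Q is the 417-th cyclotomic polynomial Φ_417(x), which is irreducible over Q and has degree φ(417) = 276. Hence [Q(α):Q] = φ(417) = 276.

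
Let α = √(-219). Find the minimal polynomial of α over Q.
m_α(x) = x^2 + 219

α satisfies α^2 + 219 = 0, so x^2 + 219 annihilates α. Since d = -219 is squarefree and ≠ 1, it is not a perfect square in Q, so x^2 + 219 has no rational root and is therefore irreducible over Q (a degree-2 polynomial over a field is irreducible iff it has no root). Hence m_α(x) = x^2 + 219.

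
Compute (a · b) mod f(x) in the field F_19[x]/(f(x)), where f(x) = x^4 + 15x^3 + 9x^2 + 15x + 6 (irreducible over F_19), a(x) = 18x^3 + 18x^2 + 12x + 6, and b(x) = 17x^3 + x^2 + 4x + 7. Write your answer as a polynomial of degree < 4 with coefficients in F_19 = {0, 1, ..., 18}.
a · b ≡ 5x^3 + 18x^2 + 10x + 13 (mod f(x))

Multiply in F_19[x]: a(x)·b(x) = (18x^3 + 18x^2 + 12x + 6)·(17x^3 + x^2 + 4x + 7) = 2x^6 + x^5 + 9x^4 + 8x^3 + 9x^2 + 13x + 4. This has degree ≥ 4, so divide by f(x) over F_19: 2x^6 + x^5 + 9x^4 + 8x^3 + 9x^2 + 13x + 4 = (2x^2 + 9x + 8)·(x^4 + 15x^3 + 9x^2 + 15x + 6) + (5x^3 + 18x^2 + 10x + 13). Hence a·b ≡ 5x^3 + 18x^2 + 10x + 13 (mod f). (F_19[x]/(f) is a field with 19^4 = 130321 elements since f is irreducible of degree 4.)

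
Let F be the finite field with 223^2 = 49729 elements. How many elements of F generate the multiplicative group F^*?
There are φ(49728) = 13824 primitive elements

F_q^* is cyclic of order q - 1 = 49728. A cyclic group of order m has exactly φ(m) generators. Here m = 49728 = 2^6 · 3 · 7 · 37, so the number of primitive elements is φ(49728) = 13824.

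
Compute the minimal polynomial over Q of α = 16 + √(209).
m_α(x) = x^2 - 32x + 47

From α - 16 = √(209), squaring gives (α - 16)^2 = 209, i.e. α^2 - 32α + 256 = 209, so α^2 - 32α + 47 = 0. The discriminant of x^2 - 32x + 47 is (-32)^2 - 4·(47) = 1024 - 188 = 836, and 4·(209) is not a perfect square in Q since 209 is squarefree and ≠ 1. Hence x^2 - 32x + 47 is irreducible over Q and is the minimal polynomial of α.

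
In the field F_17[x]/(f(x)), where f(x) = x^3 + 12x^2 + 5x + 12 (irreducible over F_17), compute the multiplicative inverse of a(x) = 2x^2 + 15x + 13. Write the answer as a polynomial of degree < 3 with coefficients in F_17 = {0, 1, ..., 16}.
a(x)^(-1) ≡ x^2 + 5x + 1 (mod f(x))

Since f is irreducible over F_17, F_17[x]/(f) is a field and a(x) ≠ 0 has an inverse. Apply the extended Euclidean algorithm to f(x) and a(x) in F_17[x]: f(x) = (9x + 15)·a(x) + (3x + 4);  a(x) = (12x + 6)·(3x + 4) + (6). The last nonzero remainder is the constant 6 = gcd(f, a) in F_17. Back-substituting through the division chain expresses 6 = s(x)·a(x) + t(x)·f(x) with s(x) ≡ 6x^2 + 13x + 6 (mod f), so (6x^2 + 13x + 6)·a(x) ≡ 6 (mod f). Multiplying by 6^(-1) ≡ 3 in F_17 gives a(x)^(-1) ≡ 3·(6x^2 + 13x + 6) ≡ x^2 + 5x + 1 (mod f). Check: (2x^2 + 15x + 13)·(x^2 + 5x + 1) = 2x^4 + 8x^3 + 5x^2 + 12x + 13 ≡ 1 (mod x^3 + 12x^2 + 5x + 12).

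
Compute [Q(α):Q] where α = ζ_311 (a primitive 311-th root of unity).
[Q(α):Q] = 310

The minimal polynomial of ζ_311 over Q is the 311-th cyclotomic polynomial Φ_311(x), which is irreducible over Q and has degree φ(311) = 310. Hence [Q(α):Q] = φ(311) = 310.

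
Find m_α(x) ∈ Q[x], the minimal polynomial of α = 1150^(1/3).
m_α(x) = x^3 - 1150

α satisfies α^3 = 1150, so x^3 - 1150 annihilates α. By the rational root test, a rational root p/q (in lowest terms) of x^3 - 1150 would satisfy p^3 = 1150 q^3, forcing q = 1 and p^3 = 1150; but 1150 is not a perfect cube, contradiction. A monic cubic over Q with no rational root is irreducible (any nontrivial factorization would include a linear factor). Hence x^3 - 1150 is the minimal polynomial of α, and in particular [Q(α):Q] = 3.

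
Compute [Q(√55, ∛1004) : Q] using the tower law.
[Q(√55, ∛1004) : Q] = 6

Let L = Q(√55, ∛1004). Since Q(√55) ⊂ L and [Q(√55):Q] = 2, the tower law gives 2 | [L:Q]. Likewise Q(∛1004) ⊂ L with [Q(∛1004):Q] = 3 (because 1004 is not a perfect cube), so 3 | [L:Q]. As gcd(2,3) = 1, [L:Q] is divisible by 6. Conversely L is generated over Q by √55 and ∛1004, so [L:Q] ≤ 2·3 = 6. Therefore [Q(√55, ∛1004) : Q] = 6.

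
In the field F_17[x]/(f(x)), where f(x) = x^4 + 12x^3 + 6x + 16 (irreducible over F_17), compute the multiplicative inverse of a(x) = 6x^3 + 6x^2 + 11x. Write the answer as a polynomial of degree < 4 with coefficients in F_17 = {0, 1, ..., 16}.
a(x)^(-1) ≡ 15x^3 + 4x^2 + 3x + 8 (mod f(x))

Since f is irreducible over F_17, F_17[x]/(f) is a field and a(x) ≠ 0 has an inverse. Apply the extended Euclidean algorithm to f(x) and a(x) in F_17[x]: f(x) = (3x + 16)·a(x) + (7x^2 + 16);  a(x) = (13x + 13)·(7x^2 + 16) + (7x + 13);  (7x^2 + 16) = (x + 3)·(7x + 13) + (11). The last nonzero remainder is the constant 11 = gcd(f, a) in F_17. Back-substituting through the division chain expresses 11 = s(x)·a(x) + t(x)·f(x) with s(x) ≡ 12x^3 + 10x^2 + 16x + 3 (mod f), so (12x^3 + 10x^2 + 16x + 3)·a(x) ≡ 11 (mod f). Multiplying by 11^(-1) ≡ 14 in F_17 gives a(x)^(-1) ≡ 14·(12x^3 + 10x^2 + 16x + 3) ≡ 15x^3 + 4x^2 + 3x + 8 (mod f). Check: (6x^3 + 6x^2 + 11x)·(15x^3 + 4x^2 + 3x + 8) = 5x^6 + 12x^5 + 3x^4 + 8x^3 + 13x^2 + 3x ≡ 1 (mod x^4 + 12x^3 + 6x + 16).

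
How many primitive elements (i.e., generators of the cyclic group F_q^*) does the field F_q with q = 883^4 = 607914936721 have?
There are φ(607914936720) = 120716918784 primitive elements

F_q^* is cyclic of order q - 1 = 607914936720. A cyclic group of order m has exactly φ(m) generators. Here m = 607914936720 = 2^4 · 3^2 · 5 · 7^2 · 13 · 17 · 77969, so the number of primitive elements is φ(607914936720) = 120716918784.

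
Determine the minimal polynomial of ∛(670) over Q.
m_α(x) = x^3 - 670

α satisfies α^3 = 670, so x^3 - 670 annihilates α. By the rational root test, a rational root p/q (in lowest terms) of x^3 - 670 would satisfy p^3 = 670 q^3, forcing q = 1 and p^3 = 670; but 670 is not a perfect cube, contradiction. A monic cubic over Q with no rational root is irreducible (any nontrivial factorization would include a linear factor). Hence x^3 - 670 is the minimal polynomial of α, and in particular [Q(α):Q] = 3.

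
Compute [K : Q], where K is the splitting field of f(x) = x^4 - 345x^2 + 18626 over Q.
[K : Q] = 4

Solving the quadratic in x^2: x^2 = (345 ± √(345^2 - 4·18626))/2 = (345 ± √44521)/2 = (345 ± 211)/2, giving x^2 = 278 or x^2 = 67. So f(x) = (x^2 - 278)(x^2 - 67) and the roots of f are ±√278, ±√67. Hence the splitting field is K = Q(√278, √67). Since 278 and 67 are distinct squarefree integers > 1, their product 18626 is not a perfect square, so √67 ∉ Q(√278). By the tower law [K:Q] = [Q(√278,√67):Q(√278)] · [Q(√278):Q] = 2 · 2 = 4.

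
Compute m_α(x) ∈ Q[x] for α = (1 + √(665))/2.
m_α(x) = x^2 - x - 166

From 2α - 1 = √(665), squaring gives (2α - 1)^2 = 665, i.e. 4α^2 - 4α + 1 = 665, so α^2 - α + (1 - 665)/4 = 0. Since 665 ≡ 1 (mod 4), (1 - 665)/4 = -166 ∈ Z. The polynomial x^2 - x - 166 has discriminant 1 - 4·(-166) = 665, which is not a perfect square in Q (d = 665 is squarefree and ≠ 1), so x^2 - x - 166 is irreducible over Q. It is the minimal polynomial of α.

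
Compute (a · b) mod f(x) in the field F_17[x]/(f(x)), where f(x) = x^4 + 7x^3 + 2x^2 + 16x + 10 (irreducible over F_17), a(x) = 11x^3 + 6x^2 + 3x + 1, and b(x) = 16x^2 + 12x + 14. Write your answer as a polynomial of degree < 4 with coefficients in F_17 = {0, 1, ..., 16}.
a · b ≡ 14x^3 + 8x^2 + 10x + 7 (mod f(x))

Multiply in F_17[x]: a(x)·b(x) = (11x^3 + 6x^2 + 3x + 1)·(16x^2 + 12x + 14) = 6x^5 + 7x^4 + 2x^3 + 3x + 14. This has degree ≥ 4, so divide by f(x) over F_17: 6x^5 + 7x^4 + 2x^3 + 3x + 14 = (6x + 16)·(x^4 + 7x^3 + 2x^2 + 16x + 10) + (14x^3 + 8x^2 + 10x + 7). Hence a·b ≡ 14x^3 + 8x^2 + 10x + 7 (mod f). (F_17[x]/(f) is a field with 17^4 = 83521 elements since f is irreducible of degree 4.)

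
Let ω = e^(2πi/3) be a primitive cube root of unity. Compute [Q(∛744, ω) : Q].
[Q(∛744, ω) : Q] = 6

[Q(∛744):Q] = 3 (min poly x^3 - 744, irreducible since 744 is not a perfect cube). [Q(ω):Q] = 2 (min poly x^2 + x + 1). Since Q(∛744) ⊂ R and ω ∉ R, we have ω ∉ Q(∛744), so x^2 + x + 1 remains irreducible over Q(∛744) and [Q(∛744, ω) : Q(∛744)] = 2. By the tower law, [Q(∛744, ω) : Q] = 3 · 2 = 6. (In fact Q(∛744, ω) is the splitting field of x^3 - 744 over Q.)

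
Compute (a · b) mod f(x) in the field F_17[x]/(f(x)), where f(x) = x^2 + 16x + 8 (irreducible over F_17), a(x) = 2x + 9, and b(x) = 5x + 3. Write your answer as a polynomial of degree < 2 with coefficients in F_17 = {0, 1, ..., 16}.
a · b ≡ 10x + 15 (mod f(x))

Multiply in F_17[x]: a(x)·b(x) = (2x + 9)·(5x + 3) = 10x^2 + 10. This has degree ≥ 2, so divide by f(x) over F_17: 10x^2 + 10 = (10)·(x^2 + 16x + 8) + (10x + 15). Hence a·b ≡ 10x + 15 (mod f). (F_17[x]/(f) is a field with 17^2 = 289 elements since f is irreducible of degree 2.)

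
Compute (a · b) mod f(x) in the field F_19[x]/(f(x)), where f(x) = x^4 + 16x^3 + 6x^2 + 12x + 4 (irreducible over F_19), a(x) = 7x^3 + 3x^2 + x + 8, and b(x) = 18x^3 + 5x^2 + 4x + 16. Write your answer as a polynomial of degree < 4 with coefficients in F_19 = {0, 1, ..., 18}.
a · b ≡ 15x^3 + 8x^2 + 6x + 2 (mod f(x))

Multiply in F_19[x]: a(x)·b(x) = (7x^3 + 3x^2 + x + 8)·(18x^3 + 5x^2 + 4x + 16) = 12x^6 + 13x^5 + 4x^4 + 7x^3 + 16x^2 + 10x + 14. This has degree ≥ 4, so divide by f(x) over F_19: 12x^6 + 13x^5 + 4x^4 + 7x^3 + 16x^2 + 10x + 14 = (12x^2 + 11x + 3)·(x^4 + 16x^3 + 6x^2 + 12x + 4) + (15x^3 + 8x^2 + 6x + 2). Hence a·b ≡ 15x^3 + 8x^2 + 6x + 2 (mod f). (F_19[x]/(f) is a field with 19^4 = 130321 elements since f is irreducible of degree 4.)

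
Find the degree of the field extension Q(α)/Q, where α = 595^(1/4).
[Q(α):Q] = 4

α is a root of x^4 - 595. By Eisenstein's criterion at the prime p = 5 (which divides the constant term 595 but p^2 = 25 does not, since 595 is squarefree), x^4 - 595 is irreducible over Q. Hence [Q(α):Q] = 4.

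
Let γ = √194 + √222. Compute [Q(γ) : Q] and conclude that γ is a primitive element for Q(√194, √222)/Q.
[Q(γ) : Q] = 4 (equivalently, Q(γ) = Q(√194, √222))

Obviously Q(γ) ⊆ Q(√194, √222), and [Q(√194, √222):Q] = 4 (since 194, 222 are distinct squarefree integers > 1 with 43068 not a perfect square). To show equality we compute the minimal polynomial of γ. From γ = √194 + √222: γ^2 = 194 + 2√(43068) + 222 = 416 + 2√(43068), so γ^2 - 416 = 2√(43068); squaring, (γ^2 - 416)^2 = 4·43068, i.e. γ^4 - 832γ^2 + 173056 - 172272 = 0, i.e. γ^4 - 832γ^2 + 784 = 0. So γ is a root of x^4 - 832x^2 + 784. This polynomial is irreducible over Q: it has no rational root (each ±√194 ± √222 is irrational), and any factorization into two quadratics over Q would force √(43068) ∈ Q (pairing opposite roots) or √194, √222 ∈ Q (other pairings), all impossible. Hence [Q(γ):Q] = 4 = [Q(√194, √222):Q], so Q(γ) = Q(√194, √222).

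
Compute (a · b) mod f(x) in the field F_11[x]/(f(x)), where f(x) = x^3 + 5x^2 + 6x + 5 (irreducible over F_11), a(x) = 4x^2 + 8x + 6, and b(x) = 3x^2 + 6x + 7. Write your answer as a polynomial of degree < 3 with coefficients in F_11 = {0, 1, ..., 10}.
a · b ≡ 5x^2 + 5x + 3 (mod f(x))

Multiply in F_11[x]: a(x)·b(x) = (4x^2 + 8x + 6)·(3x^2 + 6x + 7) = x^4 + 4x^3 + 6x^2 + 4x + 9. This has degree ≥ 3, so divide by f(x) over F_11: x^4 + 4x^3 + 6x^2 + 4x + 9 = (x + 10)·(x^3 + 5x^2 + 6x + 5) + (5x^2 + 5x + 3). Hence a·b ≡ 5x^2 + 5x + 3 (mod f). (F_11[x]/(f) is a field with 11^3 = 1331 elements since f is irreducible of degree 3.)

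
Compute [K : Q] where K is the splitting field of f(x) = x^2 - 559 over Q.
[K : Q] = 2

f(x) = x^2 - 559 factors as (x - √559)(x + √559). The splitting field is K = Q(√559). Since 559 is squarefree and > 1, it is not a perfect square, so x^2 - 559 is irreducible over Q and [Q(√559) : Q] = 2. Hence [K : Q] = 2.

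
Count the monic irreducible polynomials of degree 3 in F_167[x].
There are 1552432 monic irreducible polynomials of degree 3 over F_167

Each element of F_{167^3} that lies in no proper subfield is a root of exactly one monic irreducible of degree 3 over F_167, and each such polynomial has 3 distinct roots in F_{167^3}. By Möbius inversion the count is N_167(3) = (1/3) Σ_{d|3} μ(3/d) · 167^d = (1/3)(μ(3)·167^1 + μ(1)·167^3) = 4657296/3 = 1552432.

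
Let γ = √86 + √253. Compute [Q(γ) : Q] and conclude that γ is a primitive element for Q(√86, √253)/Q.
[Q(γ) : Q] = 4 (equivalently, Q(γ) = Q(√86, √253))

Obviously Q(γ) ⊆ Q(√86, √253), and [Q(√86, √253):Q] = 4 (since 86, 253 are distinct squarefree integers > 1 with 21758 not a perfect square). To show equality we compute the minimal polynomial of γ. From γ = √86 + √253: γ^2 = 86 + 2√(21758) + 253 = 339 + 2√(21758), so γ^2 - 339 = 2√(21758); squaring, (γ^2 - 339)^2 = 4·21758, i.e. γ^4 - 678γ^2 + 114921 - 87032 = 0, i.e. γ^4 - 678γ^2 + 27889 = 0. So γ is a root of x^4 - 678x^2 + 27889. This polynomial is irreducible over Q: it has no rational root (each ±√86 ± √253 is irrational), and any factorization into two quadratics over Q would force √(21758) ∈ Q (pairing opposite roots) or √86, √253 ∈ Q (other pairings), all impossible. Hence [Q(γ):Q] = 4 = [Q(√86, √253):Q], so Q(γ) = Q(√86, √253).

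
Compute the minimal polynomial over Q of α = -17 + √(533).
m_α(x) = x^2 + 34x - 244

From α + 17 = √(533), squaring gives (α + 17)^2 = 533, i.e. α^2 + 34α + 289 = 533, so α^2 + 34α - 244 = 0. The discriminant of x^2 + 34x - 244 is (34)^2 - 4·(-244) = 1156 + 976 = 2132, and 4·(533) is not a perfect square in Q since 533 is squarefree and ≠ 1. Hence x^2 + 34x - 244 is irreducible over Q and is the minimal polynomial of α.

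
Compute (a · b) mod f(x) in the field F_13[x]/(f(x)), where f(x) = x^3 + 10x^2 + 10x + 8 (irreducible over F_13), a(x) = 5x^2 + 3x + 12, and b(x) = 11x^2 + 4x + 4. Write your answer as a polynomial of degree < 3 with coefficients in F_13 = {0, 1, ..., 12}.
a · b ≡ 8x^2 + x + 7 (mod f(x))

Multiply in F_13[x]: a(x)·b(x) = (5x^2 + 3x + 12)·(11x^2 + 4x + 4) = 3x^4 + x^3 + 8x^2 + 8x + 9. This has degree ≥ 3, so divide by f(x) over F_13: 3x^4 + x^3 + 8x^2 + 8x + 9 = (3x + 10)·(x^3 + 10x^2 + 10x + 8) + (8x^2 + x + 7). Hence a·b ≡ 8x^2 + x + 7 (mod f). (F_13[x]/(f) is a field with 13^3 = 2197 elements since f is irreducible of degree 3.)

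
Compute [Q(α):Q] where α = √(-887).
[Q(α):Q] = 2

[Q(α):Q] equals the degree of the minimal polynomial of α. Here α^2 = -887 and x^2 + 887 is irreducible (d = -887 is squarefree, ≠ 1, hence not a square), so deg(m_α) = 2. Thus [Q(α):Q] = 2.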